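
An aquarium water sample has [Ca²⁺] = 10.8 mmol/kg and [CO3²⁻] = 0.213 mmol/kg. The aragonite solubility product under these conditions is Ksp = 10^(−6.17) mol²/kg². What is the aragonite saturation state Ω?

Ω = 3.40

Ksp = 10^(−6.17) = 6.761×10^-7
Ω = [Ca²⁺][CO3²⁻]/Ksp = (10.8×10^-3)(0.213×10^-3) / 6.761×10^-7 = 3.40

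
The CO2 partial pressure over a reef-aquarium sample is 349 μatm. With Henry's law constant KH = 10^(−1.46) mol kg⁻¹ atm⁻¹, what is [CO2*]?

KH = 10^(−1.46) = 3.467×10^-2 mol kg⁻¹ atm⁻¹
[CO2*] = KH · pCO2 = 3.467×10^-2 × 349×10^-6 atm = 1.21×10^-5 mol/kg

[CO2*] = 12.1 μmol/kg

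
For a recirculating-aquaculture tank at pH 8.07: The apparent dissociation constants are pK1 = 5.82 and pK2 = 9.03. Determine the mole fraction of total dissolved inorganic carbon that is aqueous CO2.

α₀ = 0.00504

α₀ = 1 / (1 + K1/[H⁺] + K1K2/[H⁺]²) = 1 / (1 + 10^+2.25 + 10^+1.29)
   = 1 / (1 + 177.83 + 19.498) = 1/198.33 = 0.005042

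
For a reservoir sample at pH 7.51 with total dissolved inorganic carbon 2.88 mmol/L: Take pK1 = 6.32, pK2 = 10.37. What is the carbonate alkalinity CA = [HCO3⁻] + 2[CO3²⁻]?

CA = 2.71 mmol/L

CA = [HCO3⁻] + 2[CO3²⁻] = (α₁ + 2α₂)·DIC
At pH 7.51: [H⁺]/K1 = 10^-1.19 = 0.064565, K2/[H⁺] = 10^-2.86 = 0.0013804
α₁ = 1/(1 + 0.064565 + 0.0013804) = 1/1.0659 = 0.9381; α₂ = α₁·K2/[H⁺] = 0.001295
α₁ + 2α₂ = 0.9407
CA = 0.9407 × 2.88 = 2.71 mmol/L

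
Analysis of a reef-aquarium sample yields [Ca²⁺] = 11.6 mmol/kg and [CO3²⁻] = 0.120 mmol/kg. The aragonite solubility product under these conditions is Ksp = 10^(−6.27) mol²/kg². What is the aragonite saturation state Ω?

Ksp = 10^(−6.27) = 5.370×10^-7
Ω = [Ca²⁺][CO3²⁻]/Ksp = (11.6×10^-3)(0.120×10^-3) / 5.370×10^-7 = 2.59

Ω = 2.59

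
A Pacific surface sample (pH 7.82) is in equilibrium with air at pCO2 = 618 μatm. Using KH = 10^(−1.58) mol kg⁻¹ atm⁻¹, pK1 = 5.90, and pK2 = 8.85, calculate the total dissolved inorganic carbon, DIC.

[CO2*] = KH · pCO2 = 10^(−1.58) × 618×10^-6 = 1.626×10^-5 mol/kg
α₀ = 1/(1 + K1/[H⁺] + K1K2/[H⁺]²) = 1/(1 + 10^+1.92 + 10^+0.89) = 0.01088
DIC = [CO2*]/α₀ = 1.626×10^-5 / 0.01088 = 1.49 mmol/kg

DIC = 1.49 mmol/kg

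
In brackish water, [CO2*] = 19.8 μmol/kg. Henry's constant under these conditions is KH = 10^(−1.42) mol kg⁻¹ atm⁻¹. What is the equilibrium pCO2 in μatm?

KH = 10^(−1.42) = 3.802×10^-2 mol kg⁻¹ atm⁻¹
pCO2 = [CO2*]/KH = 19.8×10^-6 / 3.802×10^-2 = 5.21×10^-4 atm = 521 μatm

pCO2 = 521 μatm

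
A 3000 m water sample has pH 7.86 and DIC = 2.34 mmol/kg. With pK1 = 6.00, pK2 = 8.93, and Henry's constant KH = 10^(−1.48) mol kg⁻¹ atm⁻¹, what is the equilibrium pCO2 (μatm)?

pCO2 = 888 μatm

α₀ = 1 / (1 + K1/[H⁺] + K1K2/[H⁺]²) = 1 / (1 + 10^+1.86 + 10^+0.79)
   = 1 / (1 + 72.444 + 6.1660) = 1/79.610 = 0.01256
[CO2*] = α₀ × DIC = 0.01256 × 2.34 = 0.02939 mmol/kg
pCO2 = [CO2*]/KH = 2.939×10^-5 / 3.311×10^-2 = 888 μatm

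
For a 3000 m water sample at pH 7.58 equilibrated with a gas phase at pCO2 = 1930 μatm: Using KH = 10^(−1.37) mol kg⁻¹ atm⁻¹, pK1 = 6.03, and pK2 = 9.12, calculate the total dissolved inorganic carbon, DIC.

DIC = 3.09 mmol/kg

[CO2*] = KH · pCO2 = 10^(−1.37) × 1930×10^-6 = 8.233×10^-5 mol/kg
α₀ = 1/(1 + K1/[H⁺] + K1K2/[H⁺]²) = 1/(1 + 10^+1.55 + 10^+0.01) = 0.02666
DIC = [CO2*]/α₀ = 8.233×10^-5 / 0.02666 = 3.09 mmol/kg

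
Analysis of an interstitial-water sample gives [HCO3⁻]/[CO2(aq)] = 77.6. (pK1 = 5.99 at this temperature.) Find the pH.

pH = 7.88

From K1 = [H⁺][HCO3⁻]/[CO2(aq)]:  pH = pK1 + log₁₀([HCO3⁻]/[CO2(aq)])
log₁₀(77.6) = +1.890
pH = 5.99 + (+1.890) = 7.88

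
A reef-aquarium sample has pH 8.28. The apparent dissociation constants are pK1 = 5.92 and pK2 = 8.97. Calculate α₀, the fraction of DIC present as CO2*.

α₀ = 0.00361

α₀ = 1 / (1 + K1/[H⁺] + K1K2/[H⁺]²) = 1 / (1 + 10^+2.36 + 10^+1.67)
   = 1 / (1 + 229.09 + 46.774) = 1/276.86 = 0.003612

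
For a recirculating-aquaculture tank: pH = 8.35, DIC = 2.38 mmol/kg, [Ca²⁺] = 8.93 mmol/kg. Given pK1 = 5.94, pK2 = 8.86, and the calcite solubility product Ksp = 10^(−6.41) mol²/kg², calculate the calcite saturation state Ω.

Ω = 12.9

α₂ = 1 / (1 + [H⁺]/K2 + [H⁺]²/(K1K2)) = 1 / (1 + 10^+0.51 + 10^-1.90)
   = 1 / (1 + 3.2359 + 0.012589) = 1/4.2485 = 0.2354
[CO3²⁻] = α₂ × DIC = 0.2354 × 2.38 = 0.5602 mmol/kg
Ksp = 10^(−6.41) = 3.890×10^-7
Ω = [Ca²⁺][CO3²⁻]/Ksp = (8.93×10^-3)(5.602×10^-4) / 3.890×10^-7 = 12.9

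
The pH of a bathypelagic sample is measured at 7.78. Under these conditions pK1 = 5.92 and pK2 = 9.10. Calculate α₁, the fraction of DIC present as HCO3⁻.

α₁ = 0.942

α₁ = 1 / (1 + [H⁺]/K1 + K2/[H⁺]) = 1 / (1 + 10^-1.86 + 10^-1.32)
   = 1 / (1 + 0.013804 + 0.047863) = 1/1.0617 = 0.9419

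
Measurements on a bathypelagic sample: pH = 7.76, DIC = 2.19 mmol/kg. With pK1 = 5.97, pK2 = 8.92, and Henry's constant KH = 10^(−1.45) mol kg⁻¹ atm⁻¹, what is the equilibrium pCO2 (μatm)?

pCO2 = 922 μatm

α₀ = 1 / (1 + K1/[H⁺] + K1K2/[H⁺]²) = 1 / (1 + 10^+1.79 + 10^+0.63)
   = 1 / (1 + 61.660 + 4.2658) = 1/66.925 = 0.01494
[CO2*] = α₀ × DIC = 0.01494 × 2.19 = 0.03272 mmol/kg
pCO2 = [CO2*]/KH = 3.272×10^-5 / 3.548×10^-2 = 922 μatm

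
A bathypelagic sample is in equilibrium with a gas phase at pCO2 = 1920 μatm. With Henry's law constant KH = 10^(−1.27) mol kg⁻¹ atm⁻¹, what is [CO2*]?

KH = 10^(−1.27) = 5.370×10^-2 mol kg⁻¹ atm⁻¹
[CO2*] = KH · pCO2 = 5.370×10^-2 × 1920×10^-6 atm = 1.03×10^-4 mol/kg

[CO2*] = 103 μmol/kg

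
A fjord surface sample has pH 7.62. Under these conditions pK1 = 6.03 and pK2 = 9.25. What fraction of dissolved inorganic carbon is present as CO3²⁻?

α₂ = 0.0223

α₂ = 1 / (1 + [H⁺]/K2 + [H⁺]²/(K1K2)) = 1 / (1 + 10^+1.63 + 10^+0.04)
   = 1 / (1 + 42.658 + 1.0965) = 1/44.754 = 0.02234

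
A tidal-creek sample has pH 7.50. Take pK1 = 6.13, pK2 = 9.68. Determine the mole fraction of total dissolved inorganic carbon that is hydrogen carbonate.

α₁ = 0.953

α₁ = 1 / (1 + [H⁺]/K1 + K2/[H⁺]) = 1 / (1 + 10^-1.37 + 10^-2.18)
   = 1 / (1 + 0.042658 + 0.0066069) = 1/1.0493 = 0.9530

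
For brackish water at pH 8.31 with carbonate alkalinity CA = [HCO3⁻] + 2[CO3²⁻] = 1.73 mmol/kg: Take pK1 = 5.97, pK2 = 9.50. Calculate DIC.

CA = [HCO3⁻] + 2[CO3²⁻] = (α₁ + 2α₂)·DIC
At pH 8.31: [H⁺]/K1 = 10^-2.34 = 0.0045709, K2/[H⁺] = 10^-1.19 = 0.064565
α₁ = 1/(1 + 0.0045709 + 0.064565) = 1/1.0691 = 0.9353; α₂ = α₁·K2/[H⁺] = 0.06039
α₁ + 2α₂ = 1.0561
DIC = CA / (α₁ + 2α₂) = 1.73 / 1.0561 = 1.64 mmol/kg

DIC = 1.64 mmol/kg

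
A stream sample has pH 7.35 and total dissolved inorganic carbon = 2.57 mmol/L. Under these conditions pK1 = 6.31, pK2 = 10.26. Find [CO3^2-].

[CO3²⁻] = 2.89 μmol/L

α₂ = 1 / (1 + [H⁺]/K2 + [H⁺]²/(K1K2)) = 1 / (1 + 10^+2.91 + 10^+1.87)
   = 1 / (1 + 812.83 + 74.131) = 1/887.96 = 0.001126
[CO3²⁻] = α₂ × DIC = 0.001126 × 2.57 = 0.00289 mmol/L = 2.89 μmol/L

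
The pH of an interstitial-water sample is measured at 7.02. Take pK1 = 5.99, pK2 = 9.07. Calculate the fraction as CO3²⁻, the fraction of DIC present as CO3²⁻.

α₂ = 0.00809

α₂ = 1 / (1 + [H⁺]/K2 + [H⁺]²/(K1K2)) = 1 / (1 + 10^+2.05 + 10^+1.02)
   = 1 / (1 + 112.20 + 10.471) = 1/123.67 = 0.008086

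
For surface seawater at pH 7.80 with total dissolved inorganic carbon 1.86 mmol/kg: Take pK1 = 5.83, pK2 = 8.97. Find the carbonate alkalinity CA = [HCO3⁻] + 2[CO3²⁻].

CA = [HCO3⁻] + 2[CO3²⁻] = (α₁ + 2α₂)·DIC
At pH 7.80: [H⁺]/K1 = 10^-1.97 = 0.010715, K2/[H⁺] = 10^-1.17 = 0.067608
α₁ = 1/(1 + 0.010715 + 0.067608) = 1/1.0783 = 0.9274; α₂ = α₁·K2/[H⁺] = 0.06270
α₁ + 2α₂ = 1.0528
CA = 1.0528 × 1.86 = 1.96 mmol/kg

CA = 1.96 mmol/kg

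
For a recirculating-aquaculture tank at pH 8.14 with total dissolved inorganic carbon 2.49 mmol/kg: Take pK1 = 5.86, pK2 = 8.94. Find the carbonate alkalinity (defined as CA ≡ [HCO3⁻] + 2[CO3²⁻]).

CA = 2.82 mmol/kg

CA = [HCO3⁻] + 2[CO3²⁻] = (α₁ + 2α₂)·DIC
At pH 8.14: [H⁺]/K1 = 10^-2.28 = 0.0052481, K2/[H⁺] = 10^-0.80 = 0.15849
α₁ = 1/(1 + 0.0052481 + 0.15849) = 1/1.1637 = 0.8593; α₂ = α₁·K2/[H⁺] = 0.1362
α₁ + 2α₂ = 1.1317
CA = 1.1317 × 2.49 = 2.82 mmol/kg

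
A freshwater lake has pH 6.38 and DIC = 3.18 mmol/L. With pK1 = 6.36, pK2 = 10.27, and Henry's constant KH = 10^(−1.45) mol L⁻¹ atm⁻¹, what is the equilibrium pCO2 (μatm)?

pCO2 = 4.38×10^4 μatm

α₀ = 1 / (1 + K1/[H⁺] + K1K2/[H⁺]²) = 1 / (1 + 10^+0.02 + 10^-3.87)
   = 1 / (1 + 1.0471 + 0.00013490) = 1/2.0473 = 0.4885
[CO2*] = α₀ × DIC = 0.4885 × 3.18 = 1.553 mmol/L
pCO2 = [CO2*]/KH = 1.553×10^-3 / 3.548×10^-2 = 4.38×10^4 μatm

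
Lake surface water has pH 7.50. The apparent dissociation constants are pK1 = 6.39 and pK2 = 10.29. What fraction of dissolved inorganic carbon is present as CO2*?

α₀ = 1 / (1 + K1/[H⁺] + K1K2/[H⁺]²) = 1 / (1 + 10^+1.11 + 10^-1.68)
   = 1 / (1 + 12.882 + 0.020893) = 1/13.903 = 0.07192

α₀ = 0.0719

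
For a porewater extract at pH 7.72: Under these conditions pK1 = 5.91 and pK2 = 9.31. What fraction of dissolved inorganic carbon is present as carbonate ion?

α₂ = 0.0247

α₂ = 1 / (1 + [H⁺]/K2 + [H⁺]²/(K1K2)) = 1 / (1 + 10^+1.59 + 10^-0.22)
   = 1 / (1 + 38.905 + 0.60256) = 1/40.507 = 0.02469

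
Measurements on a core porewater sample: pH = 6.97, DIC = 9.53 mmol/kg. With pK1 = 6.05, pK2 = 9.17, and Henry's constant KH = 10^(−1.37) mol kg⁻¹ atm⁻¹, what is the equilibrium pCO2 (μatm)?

pCO2 = 2.38×10^4 μatm

α₀ = 1 / (1 + K1/[H⁺] + K1K2/[H⁺]²) = 1 / (1 + 10^+0.92 + 10^-1.28)
   = 1 / (1 + 8.3176 + 0.052481) = 1/9.3701 = 0.1067
[CO2*] = α₀ × DIC = 0.1067 × 9.53 = 1.017 mmol/kg
pCO2 = [CO2*]/KH = 1.017×10^-3 / 4.266×10^-2 = 2.38×10^4 μatm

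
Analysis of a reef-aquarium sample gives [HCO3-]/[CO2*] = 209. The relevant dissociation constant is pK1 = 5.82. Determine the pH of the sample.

From K1 = [H⁺][HCO3-]/[CO2*]:  pH = pK1 + log₁₀([HCO3-]/[CO2*])
log₁₀(209) = +2.320
pH = 5.82 + (+2.320) = 8.14

pH = 8.14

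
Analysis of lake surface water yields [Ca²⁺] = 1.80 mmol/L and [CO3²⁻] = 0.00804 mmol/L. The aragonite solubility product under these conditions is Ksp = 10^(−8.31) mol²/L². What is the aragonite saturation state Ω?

Ksp = 10^(−8.31) = 4.898×10^-9
Ω = [Ca²⁺][CO3²⁻]/Ksp = (1.80×10^-3)(0.00804×10^-3) / 4.898×10^-9 = 2.95

Ω = 2.95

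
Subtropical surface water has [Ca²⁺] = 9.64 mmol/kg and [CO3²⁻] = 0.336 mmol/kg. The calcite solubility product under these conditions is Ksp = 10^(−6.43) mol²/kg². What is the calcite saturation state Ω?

Ω = 8.72

Ksp = 10^(−6.43) = 3.715×10^-7
Ω = [Ca²⁺][CO3²⁻]/Ksp = (9.64×10^-3)(0.336×10^-3) / 3.715×10^-7 = 8.72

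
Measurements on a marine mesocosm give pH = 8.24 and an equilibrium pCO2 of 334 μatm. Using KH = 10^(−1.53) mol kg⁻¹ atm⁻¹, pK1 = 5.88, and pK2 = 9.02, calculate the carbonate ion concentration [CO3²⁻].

[CO2*] = KH · pCO2 = 10^(−1.53) × 334×10^-6 = 9.857×10^-6 mol/kg
α₀ = 1/(1 + K1/[H⁺] + K1K2/[H⁺]²) = 1/(1 + 10^+2.36 + 10^+1.58) = 0.003730
DIC = [CO2*]/α₀ = 9.857×10^-6 / 0.003730 = 2.643 mmol/kg
[CO3²⁻] = α₂·DIC; α₂ = 0.1418, so [CO3²⁻] = 0.1418 × 2.643 = 0.375 mmol/kg

[CO3²⁻] = 0.375 mmol/kg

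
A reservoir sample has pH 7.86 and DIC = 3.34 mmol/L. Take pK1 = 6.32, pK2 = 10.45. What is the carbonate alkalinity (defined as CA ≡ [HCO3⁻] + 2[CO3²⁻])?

CA = [HCO3⁻] + 2[CO3²⁻] = (α₁ + 2α₂)·DIC
At pH 7.86: [H⁺]/K1 = 10^-1.54 = 0.028840, K2/[H⁺] = 10^-2.59 = 0.0025704
α₁ = 1/(1 + 0.028840 + 0.0025704) = 1/1.0314 = 0.9695; α₂ = α₁·K2/[H⁺] = 0.002492
α₁ + 2α₂ = 0.9745
CA = 0.9745 × 3.34 = 3.25 mmol/L

CA = 3.25 mmol/L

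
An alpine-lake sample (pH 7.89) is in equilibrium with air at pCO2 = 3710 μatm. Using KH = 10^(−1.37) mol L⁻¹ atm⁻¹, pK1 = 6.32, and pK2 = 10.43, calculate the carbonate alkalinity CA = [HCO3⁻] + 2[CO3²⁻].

[CO2*] = KH · pCO2 = 10^(−1.37) × 3710×10^-6 = 1.583×10^-4 mol/L
α₀ = 1/(1 + K1/[H⁺] + K1K2/[H⁺]²) = 1/(1 + 10^+1.57 + 10^-0.97) = 0.02614
DIC = [CO2*]/α₀ = 1.583×10^-4 / 0.02614 = 6.055 mmol/L
CA = (α₁ + 2α₂)·DIC = (0.9711 + 2×0.002801) × 6.055 = 5.91 mmol/L

CA = 5.91 mmol/L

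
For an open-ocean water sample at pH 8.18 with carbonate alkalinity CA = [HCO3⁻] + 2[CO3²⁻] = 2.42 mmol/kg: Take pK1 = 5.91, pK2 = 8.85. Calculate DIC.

DIC = 2.07 mmol/kg

CA = [HCO3⁻] + 2[CO3²⁻] = (α₁ + 2α₂)·DIC
At pH 8.18: [H⁺]/K1 = 10^-2.27 = 0.0053703, K2/[H⁺] = 10^-0.67 = 0.21380
α₁ = 1/(1 + 0.0053703 + 0.21380) = 1/1.2192 = 0.8202; α₂ = α₁·K2/[H⁺] = 0.1754
α₁ + 2α₂ = 1.1710
DIC = CA / (α₁ + 2α₂) = 2.42 / 1.1710 = 2.07 mmol/kg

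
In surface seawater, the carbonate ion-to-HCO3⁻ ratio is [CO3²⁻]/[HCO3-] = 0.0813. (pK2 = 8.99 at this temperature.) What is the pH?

From K2 = [H⁺][CO3²⁻]/[HCO3-]:  pH = pK2 + log₁₀([CO3²⁻]/[HCO3-])
log₁₀(0.0813) = -1.090
pH = 8.99 + (-1.090) = 7.90

pH = 7.90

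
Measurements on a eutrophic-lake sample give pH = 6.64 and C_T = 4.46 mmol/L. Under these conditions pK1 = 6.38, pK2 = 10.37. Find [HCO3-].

[HCO3⁻] = 2.88 mmol/L

α₁ = 1 / (1 + [H⁺]/K1 + K2/[H⁺]) = 1 / (1 + 10^-0.26 + 10^-3.73)
   = 1 / (1 + 0.54954 + 0.00018621) = 1/1.5497 = 0.6453
[HCO3⁻] = α₁ × DIC = 0.6453 × 4.46 = 2.88 mmol/L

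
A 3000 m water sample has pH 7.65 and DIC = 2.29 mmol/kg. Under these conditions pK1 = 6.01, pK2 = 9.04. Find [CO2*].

α₀ = 1 / (1 + K1/[H⁺] + K1K2/[H⁺]²) = 1 / (1 + 10^+1.64 + 10^+0.25)
   = 1 / (1 + 43.652 + 1.7783) = 1/46.430 = 0.02154
[CO2*] = α₀ × DIC = 0.02154 × 2.29 = 0.0493 mmol/kg

[CO2*] = 0.0493 mmol/kg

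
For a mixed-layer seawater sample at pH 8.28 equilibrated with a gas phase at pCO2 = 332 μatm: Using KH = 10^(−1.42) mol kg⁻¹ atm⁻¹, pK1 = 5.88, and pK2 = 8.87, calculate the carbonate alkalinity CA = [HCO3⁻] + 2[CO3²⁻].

[CO2*] = KH · pCO2 = 10^(−1.42) × 332×10^-6 = 1.262×10^-5 mol/kg
α₀ = 1/(1 + K1/[H⁺] + K1K2/[H⁺]²) = 1/(1 + 10^+2.40 + 10^+1.81) = 0.003157
DIC = [CO2*]/α₀ = 1.262×10^-5 / 0.003157 = 3.998 mmol/kg
CA = (α₁ + 2α₂)·DIC = (0.7930 + 2×0.2038) × 3.998 = 4.80 mmol/kg

CA = 4.80 mmol/kg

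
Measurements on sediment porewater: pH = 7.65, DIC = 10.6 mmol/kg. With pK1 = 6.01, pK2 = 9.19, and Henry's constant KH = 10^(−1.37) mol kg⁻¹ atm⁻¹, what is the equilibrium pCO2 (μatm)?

α₀ = 1 / (1 + K1/[H⁺] + K1K2/[H⁺]²) = 1 / (1 + 10^+1.64 + 10^+0.10)
   = 1 / (1 + 43.652 + 1.2589) = 1/45.911 = 0.02178
[CO2*] = α₀ × DIC = 0.02178 × 10.6 = 0.2309 mmol/kg
pCO2 = [CO2*]/KH = 2.309×10^-4 / 4.266×10^-2 = 5410 μatm

pCO2 = 5410 μatm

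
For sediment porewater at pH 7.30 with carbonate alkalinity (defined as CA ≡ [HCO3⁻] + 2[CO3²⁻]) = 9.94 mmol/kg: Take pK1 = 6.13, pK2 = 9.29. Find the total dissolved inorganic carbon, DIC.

CA = [HCO3⁻] + 2[CO3²⁻] = (α₁ + 2α₂)·DIC
At pH 7.30: [H⁺]/K1 = 10^-1.17 = 0.067608, K2/[H⁺] = 10^-1.99 = 0.010233
α₁ = 1/(1 + 0.067608 + 0.010233) = 1/1.0778 = 0.9278; α₂ = α₁·K2/[H⁺] = 0.009494
α₁ + 2α₂ = 0.9468
DIC = CA / (α₁ + 2α₂) = 9.94 / 0.9468 = 10.5 mmol/kg

DIC = 10.5 mmol/kg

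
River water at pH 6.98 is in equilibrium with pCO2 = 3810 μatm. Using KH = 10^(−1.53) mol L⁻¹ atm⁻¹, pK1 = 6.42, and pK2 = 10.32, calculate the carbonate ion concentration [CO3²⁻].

[CO2*] = KH · pCO2 = 10^(−1.53) × 3810×10^-6 = 1.124×10^-4 mol/L
α₀ = 1/(1 + K1/[H⁺] + K1K2/[H⁺]²) = 1/(1 + 10^+0.56 + 10^-2.78) = 0.2159
DIC = [CO2*]/α₀ = 1.124×10^-4 / 0.2159 = 0.5209 mmol/L
[CO3²⁻] = α₂·DIC; α₂ = 0.0003583, so [CO3²⁻] = 0.0003583 × 0.5209 = 0.000187 mmol/L = 0.187 μmol/L

[CO3²⁻] = 0.187 μmol/L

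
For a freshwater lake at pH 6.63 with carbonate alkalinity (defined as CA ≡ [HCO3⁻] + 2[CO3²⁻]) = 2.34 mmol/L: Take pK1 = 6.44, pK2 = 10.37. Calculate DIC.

DIC = 3.85 mmol/L

CA = [HCO3⁻] + 2[CO3²⁻] = (α₁ + 2α₂)·DIC
At pH 6.63: [H⁺]/K1 = 10^-0.19 = 0.64565, K2/[H⁺] = 10^-3.74 = 0.00018197
α₁ = 1/(1 + 0.64565 + 0.00018197) = 1/1.6458 = 0.6076; α₂ = α₁·K2/[H⁺] = 0.0001106
α₁ + 2α₂ = 0.6078
DIC = CA / (α₁ + 2α₂) = 2.34 / 0.6078 = 3.85 mmol/L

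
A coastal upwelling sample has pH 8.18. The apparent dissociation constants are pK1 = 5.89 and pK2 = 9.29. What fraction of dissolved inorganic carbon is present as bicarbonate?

α₁ = 0.924

α₁ = 1 / (1 + [H⁺]/K1 + K2/[H⁺]) = 1 / (1 + 10^-2.29 + 10^-1.11)
   = 1 / (1 + 0.0051286 + 0.077625) = 1/1.0828 = 0.9236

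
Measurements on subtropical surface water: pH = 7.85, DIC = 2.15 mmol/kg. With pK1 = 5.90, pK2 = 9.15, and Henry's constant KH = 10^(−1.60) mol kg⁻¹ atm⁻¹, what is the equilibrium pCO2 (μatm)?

α₀ = 1 / (1 + K1/[H⁺] + K1K2/[H⁺]²) = 1 / (1 + 10^+1.95 + 10^+0.65)
   = 1 / (1 + 89.125 + 4.4668) = 1/94.592 = 0.01057
[CO2*] = α₀ × DIC = 0.01057 × 2.15 = 0.02273 mmol/kg
pCO2 = [CO2*]/KH = 2.273×10^-5 / 2.512×10^-2 = 905 μatm

pCO2 = 905 μatm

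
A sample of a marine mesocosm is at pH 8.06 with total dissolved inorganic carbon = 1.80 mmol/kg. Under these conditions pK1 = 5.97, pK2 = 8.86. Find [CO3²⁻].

α₂ = 1 / (1 + [H⁺]/K2 + [H⁺]²/(K1K2)) = 1 / (1 + 10^+0.80 + 10^-1.29)
   = 1 / (1 + 6.3096 + 0.051286) = 1/7.3609 = 0.1359
[CO3²⁻] = α₂ × DIC = 0.1359 × 1.80 = 0.245 mmol/kg

[CO3²⁻] = 0.245 mmol/kg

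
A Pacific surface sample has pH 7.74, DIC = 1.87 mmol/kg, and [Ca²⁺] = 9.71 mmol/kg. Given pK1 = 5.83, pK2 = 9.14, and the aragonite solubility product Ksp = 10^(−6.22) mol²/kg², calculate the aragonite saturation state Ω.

Ω = 1.14

α₂ = 1 / (1 + [H⁺]/K2 + [H⁺]²/(K1K2)) = 1 / (1 + 10^+1.40 + 10^-0.51)
   = 1 / (1 + 25.119 + 0.30903) = 1/26.428 = 0.03784
[CO3²⁻] = α₂ × DIC = 0.03784 × 1.87 = 0.07076 mmol/kg
Ksp = 10^(−6.22) = 6.026×10^-7
Ω = [Ca²⁺][CO3²⁻]/Ksp = (9.71×10^-3)(7.076×10^-5) / 6.026×10^-7 = 1.14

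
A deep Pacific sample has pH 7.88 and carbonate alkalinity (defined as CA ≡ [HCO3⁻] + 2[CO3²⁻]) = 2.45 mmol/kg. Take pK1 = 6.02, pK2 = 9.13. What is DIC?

CA = [HCO3⁻] + 2[CO3²⁻] = (α₁ + 2α₂)·DIC
At pH 7.88: [H⁺]/K1 = 10^-1.86 = 0.013804, K2/[H⁺] = 10^-1.25 = 0.056234
α₁ = 1/(1 + 0.013804 + 0.056234) = 1/1.0700 = 0.9345; α₂ = α₁·K2/[H⁺] = 0.05255
α₁ + 2α₂ = 1.0397
DIC = CA / (α₁ + 2α₂) = 2.45 / 1.0397 = 2.36 mmol/kg

DIC = 2.36 mmol/kg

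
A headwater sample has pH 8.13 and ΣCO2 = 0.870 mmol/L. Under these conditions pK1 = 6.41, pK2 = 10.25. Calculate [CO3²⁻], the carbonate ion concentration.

[CO3²⁻] = 6.43 μmol/L

α₂ = 1 / (1 + [H⁺]/K2 + [H⁺]²/(K1K2)) = 1 / (1 + 10^+2.12 + 10^+0.40)
   = 1 / (1 + 131.83 + 2.5119) = 1/135.34 = 0.007389
[CO3²⁻] = α₂ × DIC = 0.007389 × 0.870 = 0.00643 mmol/L = 6.43 μmol/L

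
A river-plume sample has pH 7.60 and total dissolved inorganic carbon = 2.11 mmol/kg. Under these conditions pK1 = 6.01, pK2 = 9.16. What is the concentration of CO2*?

[CO2*] = 0.0515 mmol/kg

α₀ = 1 / (1 + K1/[H⁺] + K1K2/[H⁺]²) = 1 / (1 + 10^+1.59 + 10^+0.03)
   = 1 / (1 + 38.905 + 1.0715) = 1/40.976 = 0.02440
[CO2*] = α₀ × DIC = 0.02440 × 2.11 = 0.0515 mmol/kg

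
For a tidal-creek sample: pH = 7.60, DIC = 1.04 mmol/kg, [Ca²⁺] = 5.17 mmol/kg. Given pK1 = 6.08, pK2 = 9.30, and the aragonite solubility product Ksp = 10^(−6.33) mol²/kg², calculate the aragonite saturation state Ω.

α₂ = 1 / (1 + [H⁺]/K2 + [H⁺]²/(K1K2)) = 1 / (1 + 10^+1.70 + 10^+0.18)
   = 1 / (1 + 50.119 + 1.5136) = 1/52.632 = 0.01900
[CO3²⁻] = α₂ × DIC = 0.01900 × 1.04 = 0.01976 mmol/kg = 19.76 μmol/kg
Ksp = 10^(−6.33) = 4.677×10^-7
Ω = [Ca²⁺][CO3²⁻]/Ksp = (5.17×10^-3)(1.976×10^-5) / 4.677×10^-7 = 0.218

Ω = 0.218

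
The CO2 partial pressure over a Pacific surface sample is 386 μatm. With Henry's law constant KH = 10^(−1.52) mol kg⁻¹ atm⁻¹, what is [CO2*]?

KH = 10^(−1.52) = 3.020×10^-2 mol kg⁻¹ atm⁻¹
[CO2*] = KH · pCO2 = 3.020×10^-2 × 386×10^-6 atm = 1.17×10^-5 mol/kg

[CO2*] = 11.7 μmol/kg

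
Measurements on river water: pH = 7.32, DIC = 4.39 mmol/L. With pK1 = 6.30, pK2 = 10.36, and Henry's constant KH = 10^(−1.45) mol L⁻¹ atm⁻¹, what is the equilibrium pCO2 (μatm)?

pCO2 = 1.08×10^4 μatm

α₀ = 1 / (1 + K1/[H⁺] + K1K2/[H⁺]²) = 1 / (1 + 10^+1.02 + 10^-2.02)
   = 1 / (1 + 10.471 + 0.0095499) = 1/11.481 = 0.08710
[CO2*] = α₀ × DIC = 0.08710 × 4.39 = 0.3824 mmol/L
pCO2 = [CO2*]/KH = 3.824×10^-4 / 3.548×10^-2 = 1.08×10^4 μatm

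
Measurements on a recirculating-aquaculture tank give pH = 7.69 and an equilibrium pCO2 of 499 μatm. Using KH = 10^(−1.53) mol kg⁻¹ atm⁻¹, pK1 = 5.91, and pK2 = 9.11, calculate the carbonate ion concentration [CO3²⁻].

[CO2*] = KH · pCO2 = 10^(−1.53) × 499×10^-6 = 1.473×10^-5 mol/kg
α₀ = 1/(1 + K1/[H⁺] + K1K2/[H⁺]²) = 1/(1 + 10^+1.78 + 10^+0.36) = 0.01574
DIC = [CO2*]/α₀ = 1.473×10^-5 / 0.01574 = 0.9358 mmol/kg
[CO3²⁻] = α₂·DIC; α₂ = 0.03605, so [CO3²⁻] = 0.03605 × 0.9358 = 0.0337 mmol/kg

[CO3²⁻] = 0.0337 mmol/kg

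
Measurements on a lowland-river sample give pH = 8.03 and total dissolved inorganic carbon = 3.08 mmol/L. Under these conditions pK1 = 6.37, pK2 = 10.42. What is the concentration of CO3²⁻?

α₂ = 1 / (1 + [H⁺]/K2 + [H⁺]²/(K1K2)) = 1 / (1 + 10^+2.39 + 10^+0.73)
   = 1 / (1 + 245.47 + 5.3703) = 1/251.84 = 0.003971
[CO3²⁻] = α₂ × DIC = 0.003971 × 3.08 = 0.0122 mmol/L = 12.2 μmol/L

[CO3²⁻] = 12.2 μmol/L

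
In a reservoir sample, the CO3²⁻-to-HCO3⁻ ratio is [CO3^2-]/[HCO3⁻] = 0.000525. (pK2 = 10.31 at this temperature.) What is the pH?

pH = 7.03

From K2 = [H⁺][CO3^2-]/[HCO3⁻]:  pH = pK2 + log₁₀([CO3^2-]/[HCO3⁻])
log₁₀(0.000525) = -3.280
pH = 10.31 + (-3.280) = 7.03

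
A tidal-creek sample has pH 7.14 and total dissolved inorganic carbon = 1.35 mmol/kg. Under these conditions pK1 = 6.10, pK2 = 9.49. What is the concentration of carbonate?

α₂ = 1 / (1 + [H⁺]/K2 + [H⁺]²/(K1K2)) = 1 / (1 + 10^+2.35 + 10^+1.31)
   = 1 / (1 + 223.87 + 20.417) = 1/245.29 = 0.004077
[CO3²⁻] = α₂ × DIC = 0.004077 × 1.35 = 0.00550 mmol/kg = 5.50 μmol/kg

[CO3²⁻] = 5.50 μmol/kg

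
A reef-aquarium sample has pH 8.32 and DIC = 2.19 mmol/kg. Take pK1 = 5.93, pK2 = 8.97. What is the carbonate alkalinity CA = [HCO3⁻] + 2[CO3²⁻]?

CA = 2.58 mmol/kg

CA = [HCO3⁻] + 2[CO3²⁻] = (α₁ + 2α₂)·DIC
At pH 8.32: [H⁺]/K1 = 10^-2.39 = 0.0040738, K2/[H⁺] = 10^-0.65 = 0.22387
α₁ = 1/(1 + 0.0040738 + 0.22387) = 1/1.2279 = 0.8144; α₂ = α₁·K2/[H⁺] = 0.1823
α₁ + 2α₂ = 1.1790
CA = 1.1790 × 2.19 = 2.58 mmol/kg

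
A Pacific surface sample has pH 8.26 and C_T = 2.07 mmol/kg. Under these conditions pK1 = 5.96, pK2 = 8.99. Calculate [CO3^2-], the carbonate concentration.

α₂ = 1 / (1 + [H⁺]/K2 + [H⁺]²/(K1K2)) = 1 / (1 + 10^+0.73 + 10^-1.57)
   = 1 / (1 + 5.3703 + 0.026915) = 1/6.3972 = 0.1563
[CO3²⁻] = α₂ × DIC = 0.1563 × 2.07 = 0.324 mmol/kg

[CO3²⁻] = 0.324 mmol/kg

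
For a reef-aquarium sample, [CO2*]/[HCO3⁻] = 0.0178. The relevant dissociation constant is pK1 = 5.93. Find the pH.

From K1 = [H⁺][HCO3⁻]/[CO2*]:  pH = pK1 − log₁₀([CO2*]/[HCO3⁻])
log₁₀(0.0178) = -1.750
pH = 5.93 − (-1.750) = 7.68

pH = 7.68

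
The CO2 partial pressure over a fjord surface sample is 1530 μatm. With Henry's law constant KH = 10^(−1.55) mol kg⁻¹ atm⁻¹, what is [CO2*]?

[CO2*] = 43.1 μmol/kg

KH = 10^(−1.55) = 2.818×10^-2 mol kg⁻¹ atm⁻¹
[CO2*] = KH · pCO2 = 2.818×10^-2 × 1530×10^-6 atm = 4.31×10^-5 mol/kg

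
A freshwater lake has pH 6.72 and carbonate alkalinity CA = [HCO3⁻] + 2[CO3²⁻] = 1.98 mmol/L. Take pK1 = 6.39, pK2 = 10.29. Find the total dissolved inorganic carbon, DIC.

DIC = 2.91 mmol/L

CA = [HCO3⁻] + 2[CO3²⁻] = (α₁ + 2α₂)·DIC
At pH 6.72: [H⁺]/K1 = 10^-0.33 = 0.46774, K2/[H⁺] = 10^-3.57 = 0.00026915
α₁ = 1/(1 + 0.46774 + 0.00026915) = 1/1.4680 = 0.6812; α₂ = α₁·K2/[H⁺] = 0.0001833
α₁ + 2α₂ = 0.6816
DIC = CA / (α₁ + 2α₂) = 1.98 / 0.6816 = 2.91 mmol/L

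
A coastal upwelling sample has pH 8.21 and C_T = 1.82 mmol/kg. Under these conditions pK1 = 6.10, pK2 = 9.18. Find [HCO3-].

[HCO3⁻] = 1.63 mmol/kg

α₁ = 1 / (1 + [H⁺]/K1 + K2/[H⁺]) = 1 / (1 + 10^-2.11 + 10^-0.97)
   = 1 / (1 + 0.0077625 + 0.10715) = 1/1.1149 = 0.8969
[HCO3⁻] = α₁ × DIC = 0.8969 × 1.82 = 1.63 mmol/kg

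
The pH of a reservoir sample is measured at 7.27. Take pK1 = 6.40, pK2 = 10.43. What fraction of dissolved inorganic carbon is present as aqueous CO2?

α₀ = 0.119

α₀ = 1 / (1 + K1/[H⁺] + K1K2/[H⁺]²) = 1 / (1 + 10^+0.87 + 10^-2.29)
   = 1 / (1 + 7.4131 + 0.0051286) = 1/8.4182 = 0.1188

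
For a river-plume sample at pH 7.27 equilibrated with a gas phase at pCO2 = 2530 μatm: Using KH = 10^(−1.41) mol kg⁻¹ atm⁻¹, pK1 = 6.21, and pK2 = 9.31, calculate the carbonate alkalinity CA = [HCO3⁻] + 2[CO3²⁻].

[CO2*] = KH · pCO2 = 10^(−1.41) × 2530×10^-6 = 9.843×10^-5 mol/kg
α₀ = 1/(1 + K1/[H⁺] + K1K2/[H⁺]²) = 1/(1 + 10^+1.06 + 10^-0.98) = 0.07945
DIC = [CO2*]/α₀ = 9.843×10^-5 / 0.07945 = 1.239 mmol/kg
CA = (α₁ + 2α₂)·DIC = (0.9122 + 2×0.008320) × 1.239 = 1.15 mmol/kg

CA = 1.15 mmol/kg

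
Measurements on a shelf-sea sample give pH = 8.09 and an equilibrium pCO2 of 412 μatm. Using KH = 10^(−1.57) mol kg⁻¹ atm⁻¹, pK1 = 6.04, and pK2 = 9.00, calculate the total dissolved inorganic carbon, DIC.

DIC = 1.41 mmol/kg

[CO2*] = KH · pCO2 = 10^(−1.57) × 412×10^-6 = 1.109×10^-5 mol/kg
α₀ = 1/(1 + K1/[H⁺] + K1K2/[H⁺]²) = 1/(1 + 10^+2.05 + 10^+1.14) = 0.007874
DIC = [CO2*]/α₀ = 1.109×10^-5 / 0.007874 = 1.41 mmol/kg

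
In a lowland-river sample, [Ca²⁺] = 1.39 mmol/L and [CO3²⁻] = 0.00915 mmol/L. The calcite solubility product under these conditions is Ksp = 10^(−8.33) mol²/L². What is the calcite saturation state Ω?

Ksp = 10^(−8.33) = 4.677×10^-9
Ω = [Ca²⁺][CO3²⁻]/Ksp = (1.39×10^-3)(0.00915×10^-3) / 4.677×10^-9 = 2.72

Ω = 2.72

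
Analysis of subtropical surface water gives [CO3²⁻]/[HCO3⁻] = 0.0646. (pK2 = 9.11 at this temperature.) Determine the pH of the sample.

pH = 7.92

From K2 = [H⁺][CO3²⁻]/[HCO3⁻]:  pH = pK2 + log₁₀([CO3²⁻]/[HCO3⁻])
log₁₀(0.0646) = -1.190
pH = 9.11 + (-1.190) = 7.92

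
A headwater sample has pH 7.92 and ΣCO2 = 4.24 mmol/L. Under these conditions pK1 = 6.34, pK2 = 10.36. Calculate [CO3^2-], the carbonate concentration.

α₂ = 1 / (1 + [H⁺]/K2 + [H⁺]²/(K1K2)) = 1 / (1 + 10^+2.44 + 10^+0.86)
   = 1 / (1 + 275.42 + 7.2444) = 1/283.67 = 0.003525
[CO3²⁻] = α₂ × DIC = 0.003525 × 4.24 = 0.0149 mmol/L = 14.9 μmol/L

[CO3²⁻] = 14.9 μmol/L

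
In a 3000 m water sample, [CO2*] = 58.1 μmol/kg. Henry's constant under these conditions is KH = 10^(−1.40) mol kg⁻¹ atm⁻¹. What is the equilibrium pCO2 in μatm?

pCO2 = 1460 μatm

KH = 10^(−1.40) = 3.981×10^-2 mol kg⁻¹ atm⁻¹
pCO2 = [CO2*]/KH = 58.1×10^-6 / 3.981×10^-2 = 1.46×10^-3 atm = 1460 μatm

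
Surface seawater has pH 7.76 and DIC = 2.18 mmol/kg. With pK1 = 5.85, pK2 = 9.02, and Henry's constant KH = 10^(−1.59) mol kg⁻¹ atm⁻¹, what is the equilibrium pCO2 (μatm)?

α₀ = 1 / (1 + K1/[H⁺] + K1K2/[H⁺]²) = 1 / (1 + 10^+1.91 + 10^+0.65)
   = 1 / (1 + 81.283 + 4.4668) = 1/86.750 = 0.01153
[CO2*] = α₀ × DIC = 0.01153 × 2.18 = 0.02513 mmol/kg
pCO2 = [CO2*]/KH = 2.513×10^-5 / 2.570×10^-2 = 978 μatm

pCO2 = 978 μatm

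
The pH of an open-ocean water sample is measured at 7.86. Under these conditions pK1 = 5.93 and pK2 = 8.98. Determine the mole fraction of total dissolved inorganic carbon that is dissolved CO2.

α₀ = 0.0108

α₀ = 1 / (1 + K1/[H⁺] + K1K2/[H⁺]²) = 1 / (1 + 10^+1.93 + 10^+0.81)
   = 1 / (1 + 85.114 + 6.4565) = 1/92.570 = 0.01080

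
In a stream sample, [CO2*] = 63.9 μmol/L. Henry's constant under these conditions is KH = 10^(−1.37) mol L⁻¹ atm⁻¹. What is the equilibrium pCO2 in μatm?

pCO2 = 1500 μatm

KH = 10^(−1.37) = 4.266×10^-2 mol L⁻¹ atm⁻¹
pCO2 = [CO2*]/KH = 63.9×10^-6 / 4.266×10^-2 = 1.50×10^-3 atm = 1500 μatm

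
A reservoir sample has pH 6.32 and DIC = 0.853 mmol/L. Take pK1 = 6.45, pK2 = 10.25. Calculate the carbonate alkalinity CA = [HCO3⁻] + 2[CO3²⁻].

CA = 0.363 mmol/L

CA = [HCO3⁻] + 2[CO3²⁻] = (α₁ + 2α₂)·DIC
At pH 6.32: [H⁺]/K1 = 10^0.13 = 1.3490, K2/[H⁺] = 10^-3.93 = 0.00011749
α₁ = 1/(1 + 1.3490 + 0.00011749) = 1/2.3491 = 0.4257; α₂ = α₁·K2/[H⁺] = 5.002×10^-5
α₁ + 2α₂ = 0.4258
CA = 0.4258 × 0.853 = 0.363 mmol/L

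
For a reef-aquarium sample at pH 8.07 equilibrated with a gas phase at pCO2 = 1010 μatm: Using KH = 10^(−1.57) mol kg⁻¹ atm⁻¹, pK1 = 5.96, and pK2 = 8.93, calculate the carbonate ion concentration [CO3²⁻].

[CO2*] = KH · pCO2 = 10^(−1.57) × 1010×10^-6 = 2.718×10^-5 mol/kg
α₀ = 1/(1 + K1/[H⁺] + K1K2/[H⁺]²) = 1/(1 + 10^+2.11 + 10^+1.25) = 0.006775
DIC = [CO2*]/α₀ = 2.718×10^-5 / 0.006775 = 4.013 mmol/kg
[CO3²⁻] = α₂·DIC; α₂ = 0.1205, so [CO3²⁻] = 0.1205 × 4.013 = 0.483 mmol/kg

[CO3²⁻] = 0.483 mmol/kg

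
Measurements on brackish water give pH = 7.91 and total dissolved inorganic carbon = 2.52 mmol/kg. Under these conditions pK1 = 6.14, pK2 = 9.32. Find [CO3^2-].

α₂ = 1 / (1 + [H⁺]/K2 + [H⁺]²/(K1K2)) = 1 / (1 + 10^+1.41 + 10^-0.36)
   = 1 / (1 + 25.704 + 0.43652) = 1/27.140 = 0.03685
[CO3²⁻] = α₂ × DIC = 0.03685 × 2.52 = 0.0929 mmol/kg

[CO3²⁻] = 0.0929 mmol/kg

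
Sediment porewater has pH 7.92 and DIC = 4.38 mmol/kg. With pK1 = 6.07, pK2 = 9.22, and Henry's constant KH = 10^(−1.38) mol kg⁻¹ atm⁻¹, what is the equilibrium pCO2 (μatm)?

pCO2 = 1390 μatm

α₀ = 1 / (1 + K1/[H⁺] + K1K2/[H⁺]²) = 1 / (1 + 10^+1.85 + 10^+0.55)
   = 1 / (1 + 70.795 + 3.5481) = 1/75.343 = 0.01327
[CO2*] = α₀ × DIC = 0.01327 × 4.38 = 0.05813 mmol/kg
pCO2 = [CO2*]/KH = 5.813×10^-5 / 4.169×10^-2 = 1390 μatm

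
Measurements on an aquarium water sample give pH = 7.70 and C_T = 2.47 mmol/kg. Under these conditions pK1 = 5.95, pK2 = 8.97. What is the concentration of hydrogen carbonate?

α₁ = 1 / (1 + [H⁺]/K1 + K2/[H⁺]) = 1 / (1 + 10^-1.75 + 10^-1.27)
   = 1 / (1 + 0.017783 + 0.053703) = 1/1.0715 = 0.9333
[HCO3⁻] = α₁ × DIC = 0.9333 × 2.47 = 2.31 mmol/kg

[HCO3⁻] = 2.31 mmol/kg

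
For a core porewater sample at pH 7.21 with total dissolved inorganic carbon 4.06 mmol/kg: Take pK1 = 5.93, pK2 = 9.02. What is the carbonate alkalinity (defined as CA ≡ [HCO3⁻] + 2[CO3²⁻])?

CA = 3.92 mmol/kg

CA = [HCO3⁻] + 2[CO3²⁻] = (α₁ + 2α₂)·DIC
At pH 7.21: [H⁺]/K1 = 10^-1.28 = 0.052481, K2/[H⁺] = 10^-1.81 = 0.015488
α₁ = 1/(1 + 0.052481 + 0.015488) = 1/1.0680 = 0.9364; α₂ = α₁·K2/[H⁺] = 0.01450
α₁ + 2α₂ = 0.9654
CA = 0.9654 × 4.06 = 3.92 mmol/kg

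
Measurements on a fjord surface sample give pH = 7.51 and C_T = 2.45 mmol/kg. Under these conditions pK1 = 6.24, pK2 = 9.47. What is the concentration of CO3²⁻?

[CO3²⁻] = 0.0252 mmol/kg

α₂ = 1 / (1 + [H⁺]/K2 + [H⁺]²/(K1K2)) = 1 / (1 + 10^+1.96 + 10^+0.69)
   = 1 / (1 + 91.201 + 4.8978) = 1/97.099 = 0.01030
[CO3²⁻] = α₂ × DIC = 0.01030 × 2.45 = 0.0252 mmol/kg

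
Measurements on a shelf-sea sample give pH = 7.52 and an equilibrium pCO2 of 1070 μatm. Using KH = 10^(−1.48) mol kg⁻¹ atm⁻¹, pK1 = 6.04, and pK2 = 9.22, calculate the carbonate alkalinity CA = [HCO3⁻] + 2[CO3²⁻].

[CO2*] = KH · pCO2 = 10^(−1.48) × 1070×10^-6 = 3.543×10^-5 mol/kg
α₀ = 1/(1 + K1/[H⁺] + K1K2/[H⁺]²) = 1/(1 + 10^+1.48 + 10^-0.22) = 0.03144
DIC = [CO2*]/α₀ = 3.543×10^-5 / 0.03144 = 1.127 mmol/kg
CA = (α₁ + 2α₂)·DIC = (0.9496 + 2×0.01895) × 1.127 = 1.11 mmol/kg

CA = 1.11 mmol/kg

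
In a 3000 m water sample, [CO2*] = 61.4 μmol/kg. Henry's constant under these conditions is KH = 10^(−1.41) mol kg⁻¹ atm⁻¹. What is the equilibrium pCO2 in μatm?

pCO2 = 1580 μatm

KH = 10^(−1.41) = 3.890×10^-2 mol kg⁻¹ atm⁻¹
pCO2 = [CO2*]/KH = 61.4×10^-6 / 3.890×10^-2 = 1.58×10^-3 atm = 1580 μatm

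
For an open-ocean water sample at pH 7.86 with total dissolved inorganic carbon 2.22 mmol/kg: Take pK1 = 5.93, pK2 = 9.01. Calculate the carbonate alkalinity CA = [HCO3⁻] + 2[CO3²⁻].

CA = [HCO3⁻] + 2[CO3²⁻] = (α₁ + 2α₂)·DIC
At pH 7.86: [H⁺]/K1 = 10^-1.93 = 0.011749, K2/[H⁺] = 10^-1.15 = 0.070795
α₁ = 1/(1 + 0.011749 + 0.070795) = 1/1.0825 = 0.9238; α₂ = α₁·K2/[H⁺] = 0.06540
α₁ + 2α₂ = 1.0545
CA = 1.0545 × 2.22 = 2.34 mmol/kg

CA = 2.34 mmol/kg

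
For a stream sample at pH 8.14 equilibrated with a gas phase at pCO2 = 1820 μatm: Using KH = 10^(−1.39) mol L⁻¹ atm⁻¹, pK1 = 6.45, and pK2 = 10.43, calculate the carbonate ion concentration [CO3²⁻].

[CO3²⁻] = 18.6 μmol/L

[CO2*] = KH · pCO2 = 10^(−1.39) × 1820×10^-6 = 7.414×10^-5 mol/L
α₀ = 1/(1 + K1/[H⁺] + K1K2/[H⁺]²) = 1/(1 + 10^+1.69 + 10^-0.60) = 0.01991
DIC = [CO2*]/α₀ = 7.414×10^-5 / 0.01991 = 3.724 mmol/L
[CO3²⁻] = α₂·DIC; α₂ = 0.005001, so [CO3²⁻] = 0.005001 × 3.724 = 0.0186 mmol/L = 18.6 μmol/L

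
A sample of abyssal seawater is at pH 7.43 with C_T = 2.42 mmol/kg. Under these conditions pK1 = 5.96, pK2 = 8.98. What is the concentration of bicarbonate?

α₁ = 1 / (1 + [H⁺]/K1 + K2/[H⁺]) = 1 / (1 + 10^-1.47 + 10^-1.55)
   = 1 / (1 + 0.033884 + 0.028184) = 1/1.0621 = 0.9416
[HCO3⁻] = α₁ × DIC = 0.9416 × 2.42 = 2.28 mmol/kg

[HCO3⁻] = 2.28 mmol/kg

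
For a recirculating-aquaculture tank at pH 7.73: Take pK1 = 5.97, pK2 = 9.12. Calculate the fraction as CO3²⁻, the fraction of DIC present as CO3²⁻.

α₂ = 0.0385

α₂ = 1 / (1 + [H⁺]/K2 + [H⁺]²/(K1K2)) = 1 / (1 + 10^+1.39 + 10^-0.37)
   = 1 / (1 + 24.547 + 0.42658) = 1/25.974 = 0.03850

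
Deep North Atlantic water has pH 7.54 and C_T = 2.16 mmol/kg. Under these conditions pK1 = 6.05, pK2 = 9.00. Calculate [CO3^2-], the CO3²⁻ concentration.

α₂ = 1 / (1 + [H⁺]/K2 + [H⁺]²/(K1K2)) = 1 / (1 + 10^+1.46 + 10^-0.03)
   = 1 / (1 + 28.840 + 0.93325) = 1/30.774 = 0.03250
[CO3²⁻] = α₂ × DIC = 0.03250 × 2.16 = 0.0702 mmol/kg

[CO3²⁻] = 0.0702 mmol/kg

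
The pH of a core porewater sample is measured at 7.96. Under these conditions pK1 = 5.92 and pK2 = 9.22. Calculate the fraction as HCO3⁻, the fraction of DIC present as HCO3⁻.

α₁ = 1 / (1 + [H⁺]/K1 + K2/[H⁺]) = 1 / (1 + 10^-2.04 + 10^-1.26)
   = 1 / (1 + 0.0091201 + 0.054954) = 1/1.0641 = 0.9398

α₁ = 0.940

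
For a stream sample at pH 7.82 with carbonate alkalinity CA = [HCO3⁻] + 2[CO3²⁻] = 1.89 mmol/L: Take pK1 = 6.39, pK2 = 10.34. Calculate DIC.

CA = [HCO3⁻] + 2[CO3²⁻] = (α₁ + 2α₂)·DIC
At pH 7.82: [H⁺]/K1 = 10^-1.43 = 0.037154, K2/[H⁺] = 10^-2.52 = 0.0030200
α₁ = 1/(1 + 0.037154 + 0.0030200) = 1/1.0402 = 0.9614; α₂ = α₁·K2/[H⁺] = 0.002903
α₁ + 2α₂ = 0.9672
DIC = CA / (α₁ + 2α₂) = 1.89 / 0.9672 = 1.95 mmol/L

DIC = 1.95 mmol/L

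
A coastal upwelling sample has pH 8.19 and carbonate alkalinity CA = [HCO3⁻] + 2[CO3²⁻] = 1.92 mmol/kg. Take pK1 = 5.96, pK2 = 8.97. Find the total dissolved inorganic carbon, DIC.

DIC = 1.69 mmol/kg

CA = [HCO3⁻] + 2[CO3²⁻] = (α₁ + 2α₂)·DIC
At pH 8.19: [H⁺]/K1 = 10^-2.23 = 0.0058884, K2/[H⁺] = 10^-0.78 = 0.16596
α₁ = 1/(1 + 0.0058884 + 0.16596) = 1/1.1718 = 0.8534; α₂ = α₁·K2/[H⁺] = 0.1416
α₁ + 2α₂ = 1.1366
DIC = CA / (α₁ + 2α₂) = 1.92 / 1.1366 = 1.69 mmol/kg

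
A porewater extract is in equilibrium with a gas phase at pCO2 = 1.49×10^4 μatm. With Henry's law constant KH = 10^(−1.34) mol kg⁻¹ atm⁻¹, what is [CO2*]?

KH = 10^(−1.34) = 4.571×10^-2 mol kg⁻¹ atm⁻¹
[CO2*] = KH · pCO2 = 4.571×10^-2 × 1.49×10^4×10^-6 atm = 6.81×10^-4 mol/kg

[CO2*] = 681 μmol/kg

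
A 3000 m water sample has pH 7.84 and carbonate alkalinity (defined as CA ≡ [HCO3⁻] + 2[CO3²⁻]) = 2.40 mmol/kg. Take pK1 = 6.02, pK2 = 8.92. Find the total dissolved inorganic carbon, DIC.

DIC = 2.26 mmol/kg

CA = [HCO3⁻] + 2[CO3²⁻] = (α₁ + 2α₂)·DIC
At pH 7.84: [H⁺]/K1 = 10^-1.82 = 0.015136, K2/[H⁺] = 10^-1.08 = 0.083176
α₁ = 1/(1 + 0.015136 + 0.083176) = 1/1.0983 = 0.9105; α₂ = α₁·K2/[H⁺] = 0.07573
α₁ + 2α₂ = 1.0620
DIC = CA / (α₁ + 2α₂) = 2.40 / 1.0620 = 2.26 mmol/kg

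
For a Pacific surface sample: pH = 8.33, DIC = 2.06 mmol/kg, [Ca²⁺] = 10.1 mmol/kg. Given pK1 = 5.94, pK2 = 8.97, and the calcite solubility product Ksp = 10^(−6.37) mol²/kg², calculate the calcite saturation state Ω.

Ω = 9.06

α₂ = 1 / (1 + [H⁺]/K2 + [H⁺]²/(K1K2)) = 1 / (1 + 10^+0.64 + 10^-1.75)
   = 1 / (1 + 4.3652 + 0.017783) = 1/5.3829 = 0.1858
[CO3²⁻] = α₂ × DIC = 0.1858 × 2.06 = 0.3827 mmol/kg
Ksp = 10^(−6.37) = 4.266×10^-7
Ω = [Ca²⁺][CO3²⁻]/Ksp = (10.1×10^-3)(3.827×10^-4) / 4.266×10^-7 = 9.06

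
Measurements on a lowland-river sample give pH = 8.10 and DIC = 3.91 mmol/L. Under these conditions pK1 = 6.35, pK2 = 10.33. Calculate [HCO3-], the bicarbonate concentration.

α₁ = 1 / (1 + [H⁺]/K1 + K2/[H⁺]) = 1 / (1 + 10^-1.75 + 10^-2.23)
   = 1 / (1 + 0.017783 + 0.0058884) = 1/1.0237 = 0.9769
[HCO3⁻] = α₁ × DIC = 0.9769 × 3.91 = 3.82 mmol/L

[HCO3⁻] = 3.82 mmol/L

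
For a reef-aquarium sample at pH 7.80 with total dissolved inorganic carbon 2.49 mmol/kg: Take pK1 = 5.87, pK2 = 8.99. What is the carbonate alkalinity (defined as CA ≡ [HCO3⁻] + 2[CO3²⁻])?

CA = 2.61 mmol/kg

CA = [HCO3⁻] + 2[CO3²⁻] = (α₁ + 2α₂)·DIC
At pH 7.80: [H⁺]/K1 = 10^-1.93 = 0.011749, K2/[H⁺] = 10^-1.19 = 0.064565
α₁ = 1/(1 + 0.011749 + 0.064565) = 1/1.0763 = 0.9291; α₂ = α₁·K2/[H⁺] = 0.05999
α₁ + 2α₂ = 1.0491
CA = 1.0491 × 2.49 = 2.61 mmol/kg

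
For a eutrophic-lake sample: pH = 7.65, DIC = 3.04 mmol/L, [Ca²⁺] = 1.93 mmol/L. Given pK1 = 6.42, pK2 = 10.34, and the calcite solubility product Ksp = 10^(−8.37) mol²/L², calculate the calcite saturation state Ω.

α₂ = 1 / (1 + [H⁺]/K2 + [H⁺]²/(K1K2)) = 1 / (1 + 10^+2.69 + 10^+1.46)
   = 1 / (1 + 489.78 + 28.840) = 1/519.62 = 0.001924
[CO3²⁻] = α₂ × DIC = 0.001924 × 3.04 = 0.005850 mmol/L = 5.850 μmol/L
Ksp = 10^(−8.37) = 4.266×10^-9
Ω = [Ca²⁺][CO3²⁻]/Ksp = (1.93×10^-3)(5.850×10^-6) / 4.266×10^-9 = 2.65

Ω = 2.65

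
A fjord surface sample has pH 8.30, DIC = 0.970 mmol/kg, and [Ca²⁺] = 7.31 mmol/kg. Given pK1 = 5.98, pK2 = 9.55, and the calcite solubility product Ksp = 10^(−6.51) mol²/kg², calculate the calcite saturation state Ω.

α₂ = 1 / (1 + [H⁺]/K2 + [H⁺]²/(K1K2)) = 1 / (1 + 10^+1.25 + 10^-1.07)
   = 1 / (1 + 17.783 + 0.085114) = 1/18.868 = 0.05300
[CO3²⁻] = α₂ × DIC = 0.05300 × 0.970 = 0.05141 mmol/kg
Ksp = 10^(−6.51) = 3.090×10^-7
Ω = [Ca²⁺][CO3²⁻]/Ksp = (7.31×10^-3)(5.141×10^-5) / 3.090×10^-7 = 1.22

Ω = 1.22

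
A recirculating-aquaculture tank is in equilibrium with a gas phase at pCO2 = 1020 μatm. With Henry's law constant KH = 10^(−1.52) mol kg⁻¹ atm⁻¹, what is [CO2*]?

KH = 10^(−1.52) = 3.020×10^-2 mol kg⁻¹ atm⁻¹
[CO2*] = KH · pCO2 = 3.020×10^-2 × 1020×10^-6 atm = 3.08×10^-5 mol/kg

[CO2*] = 30.8 μmol/kg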